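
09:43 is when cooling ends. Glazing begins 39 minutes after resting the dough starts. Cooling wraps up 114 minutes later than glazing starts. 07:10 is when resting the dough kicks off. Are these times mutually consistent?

Yes

Glazing starts at 07:10 + 39 min = 07:49.
Cooling ends at 07:49 + 114 min = 09:43.
That matches the stated 09:43, so the schedule is consistent.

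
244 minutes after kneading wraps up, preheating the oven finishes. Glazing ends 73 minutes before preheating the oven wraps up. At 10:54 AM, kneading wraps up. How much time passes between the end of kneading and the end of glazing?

2 h 51 min

Preheating the oven ends at 10:54 AM + 244 min = 2:58 PM.
Glazing ends at 2:58 PM − 73 min = 1:45 PM.
From 10:54 AM to 1:45 PM is 2 h 51 min.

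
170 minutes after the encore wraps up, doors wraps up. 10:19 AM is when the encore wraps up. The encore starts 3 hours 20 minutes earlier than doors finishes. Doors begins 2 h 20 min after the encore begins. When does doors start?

Doors ends at 10:19 AM + 170 min = 1:09 PM.
The encore starts at 1:09 PM − 200 min = 9:49 AM.
Doors starts at 9:49 AM + 140 min = 12:09 PM.

12:09 PM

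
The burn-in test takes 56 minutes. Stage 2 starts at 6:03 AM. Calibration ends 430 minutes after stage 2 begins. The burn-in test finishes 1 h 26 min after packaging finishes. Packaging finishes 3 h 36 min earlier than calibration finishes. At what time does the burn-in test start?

Calibration ends at 6:03 AM + 430 min = 1:13 PM.
Packaging ends at 1:13 PM − 216 min = 9:37 AM.
The burn-in test ends at 9:37 AM + 86 min = 11:03 AM.
The burn-in test starts at 11:03 AM − 56 min = 10:07 AM.

10:07 AM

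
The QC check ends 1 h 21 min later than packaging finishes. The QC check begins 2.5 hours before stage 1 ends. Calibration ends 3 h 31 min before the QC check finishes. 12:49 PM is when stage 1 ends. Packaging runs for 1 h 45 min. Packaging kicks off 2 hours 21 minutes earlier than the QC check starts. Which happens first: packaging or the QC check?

The QC check starts at 12:49 PM − 150 min = 10:19 AM.
Packaging starts at 10:19 AM − 141 min = 7:58 AM.
Packaging starts at 7:58 AM and the QC check starts at 10:19 AM, so packaging is first.

packaging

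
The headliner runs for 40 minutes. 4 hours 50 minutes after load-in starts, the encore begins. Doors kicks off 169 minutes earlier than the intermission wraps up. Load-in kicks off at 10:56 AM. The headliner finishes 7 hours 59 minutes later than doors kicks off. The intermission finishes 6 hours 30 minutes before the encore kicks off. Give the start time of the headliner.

The encore starts at 10:56 AM + 290 min = 3:46 PM.
The intermission ends at 3:46 PM − 390 min = 9:16 AM.
Doors starts at 9:16 AM − 169 min = 6:27 AM.
The headliner ends at 6:27 AM + 479 min = 2:26 PM.
The headliner starts at 2:26 PM − 40 min = 1:46 PM.

1:46 PM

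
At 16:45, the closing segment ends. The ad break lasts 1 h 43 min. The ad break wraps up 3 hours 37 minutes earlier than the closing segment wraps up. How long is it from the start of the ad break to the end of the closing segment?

320 minutes

The ad break ends at 16:45 − 217 min = 13:08.
The ad break starts at 13:08 − 103 min = 11:25.
From 11:25 to 16:45 is 320 minutes.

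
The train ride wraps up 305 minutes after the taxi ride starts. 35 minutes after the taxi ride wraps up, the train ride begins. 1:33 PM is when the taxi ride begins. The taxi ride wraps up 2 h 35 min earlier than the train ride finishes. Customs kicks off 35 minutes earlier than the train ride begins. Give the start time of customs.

The train ride ends at 1:33 PM + 305 min = 6:38 PM.
The taxi ride ends at 6:38 PM − 155 min = 4:03 PM.
The train ride starts at 4:03 PM + 35 min = 4:38 PM.
Customs starts at 4:38 PM − 35 min = 4:03 PM.

4:03 PM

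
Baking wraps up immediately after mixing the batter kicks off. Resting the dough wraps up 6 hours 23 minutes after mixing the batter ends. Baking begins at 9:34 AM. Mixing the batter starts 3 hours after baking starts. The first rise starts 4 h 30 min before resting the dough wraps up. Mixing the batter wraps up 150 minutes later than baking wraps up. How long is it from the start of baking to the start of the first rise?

Mixing the batter starts at 9:34 AM + 180 min = 12:34 PM.
So baking ends at 12:34 PM.
Mixing the batter ends at 12:34 PM + 150 min = 3:04 PM.
Resting the dough ends at 3:04 PM + 383 min = 9:27 PM.
The first rise starts at 9:27 PM − 270 min = 4:57 PM.
From 9:34 AM to 4:57 PM is 7 hours 23 minutes.

7 hours 23 minutes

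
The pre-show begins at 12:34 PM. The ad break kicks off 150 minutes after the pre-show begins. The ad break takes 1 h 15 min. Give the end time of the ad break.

4:19 PM

The ad break starts at 12:34 PM + 150 min = 3:04 PM.
The ad break ends at 3:04 PM + 75 min = 4:19 PM.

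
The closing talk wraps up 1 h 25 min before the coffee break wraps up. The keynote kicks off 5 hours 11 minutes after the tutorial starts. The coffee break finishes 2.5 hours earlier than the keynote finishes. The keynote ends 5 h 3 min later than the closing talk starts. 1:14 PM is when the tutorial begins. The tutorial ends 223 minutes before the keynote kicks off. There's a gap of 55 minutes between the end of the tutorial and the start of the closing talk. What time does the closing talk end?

4:45 PM

The keynote starts at 1:14 PM + 311 min = 6:25 PM.
The tutorial ends at 6:25 PM − 223 min = 2:42 PM.
The closing talk starts at 2:42 PM + 55 min = 3:37 PM.
The keynote ends at 3:37 PM + 303 min = 8:40 PM.
The coffee break ends at 8:40 PM − 150 min = 6:10 PM.
The closing talk ends at 6:10 PM − 85 min = 4:45 PM.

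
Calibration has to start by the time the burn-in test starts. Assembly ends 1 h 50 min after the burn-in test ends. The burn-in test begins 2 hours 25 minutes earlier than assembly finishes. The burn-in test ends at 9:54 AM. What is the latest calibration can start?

Assembly ends at 9:54 AM + 110 min = 11:44 AM.
The burn-in test starts at 11:44 AM − 145 min = 9:19 AM.
Calibration is bounded by the burn-in test, so the latest it can start is 9:19 AM.

9:19 AM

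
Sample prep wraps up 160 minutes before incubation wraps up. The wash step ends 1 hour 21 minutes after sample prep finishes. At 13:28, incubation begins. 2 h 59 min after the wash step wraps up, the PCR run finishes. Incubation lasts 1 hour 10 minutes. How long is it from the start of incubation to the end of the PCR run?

2 h 50 min

Incubation ends at 13:28 + 70 min = 14:38.
Sample prep ends at 14:38 − 160 min = 11:58.
The wash step ends at 11:58 + 81 min = 13:19.
The PCR run ends at 13:19 + 179 min = 16:18.
From 13:28 to 16:18 is 2 h 50 min.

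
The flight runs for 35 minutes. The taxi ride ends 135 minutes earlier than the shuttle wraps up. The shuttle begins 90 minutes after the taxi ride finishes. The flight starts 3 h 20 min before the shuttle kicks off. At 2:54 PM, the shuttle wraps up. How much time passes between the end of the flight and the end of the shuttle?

3.5 hours

The taxi ride ends at 2:54 PM − 135 min = 12:39 PM.
The shuttle starts at 12:39 PM + 90 min = 2:09 PM.
The flight starts at 2:09 PM − 200 min = 10:49 AM.
The flight ends at 10:49 AM + 35 min = 11:24 AM.
From 11:24 AM to 2:54 PM is 3.5 hours.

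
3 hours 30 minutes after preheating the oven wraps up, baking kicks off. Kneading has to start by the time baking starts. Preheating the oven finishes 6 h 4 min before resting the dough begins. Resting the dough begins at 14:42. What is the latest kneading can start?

Preheating the oven ends at 14:42 − 364 min = 08:38.
Baking starts at 08:38 + 210 min = 12:08.
Kneading is bounded by baking, so the latest it can start is 12:08.

12:08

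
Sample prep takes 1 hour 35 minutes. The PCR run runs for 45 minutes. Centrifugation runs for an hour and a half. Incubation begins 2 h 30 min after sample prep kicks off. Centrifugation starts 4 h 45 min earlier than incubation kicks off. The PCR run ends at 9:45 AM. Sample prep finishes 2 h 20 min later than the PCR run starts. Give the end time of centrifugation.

The PCR run starts at 9:45 AM − 45 min = 9:00 AM.
Sample prep ends at 9:00 AM + 140 min = 11:20 AM.
Sample prep starts at 11:20 AM − 95 min = 9:45 AM.
Incubation starts at 9:45 AM + 150 min = 12:15 PM.
Centrifugation starts at 12:15 PM − 285 min = 7:30 AM.
Centrifugation ends at 7:30 AM + 90 min = 9:00 AM.

9:00 AM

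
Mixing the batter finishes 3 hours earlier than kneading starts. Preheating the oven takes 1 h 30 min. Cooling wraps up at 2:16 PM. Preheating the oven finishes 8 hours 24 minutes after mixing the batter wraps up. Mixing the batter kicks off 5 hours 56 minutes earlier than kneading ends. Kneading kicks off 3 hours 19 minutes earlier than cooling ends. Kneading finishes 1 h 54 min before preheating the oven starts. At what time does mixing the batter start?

7:01 AM

Kneading starts at 2:16 PM − 199 min = 10:57 AM.
Mixing the batter ends at 10:57 AM − 180 min = 7:57 AM.
Preheating the oven ends at 7:57 AM + 504 min = 4:21 PM.
Preheating the oven starts at 4:21 PM − 90 min = 2:51 PM.
Kneading ends at 2:51 PM − 114 min = 12:57 PM.
Mixing the batter starts at 12:57 PM − 356 min = 7:01 AM.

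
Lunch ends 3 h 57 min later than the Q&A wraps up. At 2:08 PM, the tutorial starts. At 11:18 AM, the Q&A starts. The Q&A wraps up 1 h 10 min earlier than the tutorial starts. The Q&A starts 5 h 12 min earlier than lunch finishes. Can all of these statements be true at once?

No

The Q&A ends at 2:08 PM − 70 min = 12:58 PM.
Lunch ends at 12:58 PM + 237 min = 4:55 PM.
The Q&A starts at 4:55 PM − 312 min = 11:43 AM.
But the Q&A is also said to start at 11:18 AM — a 25-minute conflict.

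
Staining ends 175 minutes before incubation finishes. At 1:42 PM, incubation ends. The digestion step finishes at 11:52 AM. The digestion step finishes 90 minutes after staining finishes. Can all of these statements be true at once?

No

Staining ends at 1:42 PM − 175 min = 10:47 AM.
The digestion step ends at 10:47 AM + 90 min = 12:17 PM.
But the digestion step is also said to end at 11:52 AM — a 25-minute conflict.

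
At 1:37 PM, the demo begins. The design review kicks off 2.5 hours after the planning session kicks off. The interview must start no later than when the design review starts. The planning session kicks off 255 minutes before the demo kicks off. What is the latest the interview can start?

The planning session starts at 1:37 PM − 255 min = 9:22 AM.
The design review starts at 9:22 AM + 150 min = 11:52 AM.
The interview is bounded by the design review, so the latest it can start is 11:52 AM.

11:52 AM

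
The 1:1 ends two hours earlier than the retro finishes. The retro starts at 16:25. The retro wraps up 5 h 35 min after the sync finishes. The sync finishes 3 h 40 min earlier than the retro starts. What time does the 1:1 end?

16:20

The sync ends at 16:25 − 220 min = 12:45.
The retro ends at 12:45 + 335 min = 18:20.
The 1:1 ends at 18:20 − 120 min = 16:20.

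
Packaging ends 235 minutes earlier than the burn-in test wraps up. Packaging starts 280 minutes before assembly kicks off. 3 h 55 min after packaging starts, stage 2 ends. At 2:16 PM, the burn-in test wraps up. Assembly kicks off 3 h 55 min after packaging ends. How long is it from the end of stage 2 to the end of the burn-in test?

Packaging ends at 2:16 PM − 235 min = 10:21 AM.
Assembly starts at 10:21 AM + 235 min = 2:16 PM.
Packaging starts at 2:16 PM − 280 min = 9:36 AM.
Stage 2 ends at 9:36 AM + 235 min = 1:31 PM.
From 1:31 PM to 2:16 PM is 45 minutes.

45 minutes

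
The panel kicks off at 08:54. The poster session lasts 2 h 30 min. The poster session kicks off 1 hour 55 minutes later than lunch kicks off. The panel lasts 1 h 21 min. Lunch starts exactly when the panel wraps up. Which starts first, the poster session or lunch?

The panel ends at 08:54 + 81 min = 10:15.
So lunch starts at 10:15.
The poster session starts at 10:15 + 115 min = 12:10.
The poster session starts at 12:10 and lunch starts at 10:15, so lunch is first.

lunch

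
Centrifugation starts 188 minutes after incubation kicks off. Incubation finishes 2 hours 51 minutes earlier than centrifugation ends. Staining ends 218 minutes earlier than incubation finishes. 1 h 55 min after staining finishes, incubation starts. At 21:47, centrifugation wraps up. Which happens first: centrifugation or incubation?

Incubation ends at 21:47 − 171 min = 18:56.
Staining ends at 18:56 − 218 min = 15:18.
Incubation starts at 15:18 + 115 min = 17:13.
Centrifugation starts at 17:13 + 188 min = 20:21.
Centrifugation starts at 20:21 and incubation starts at 17:13, so incubation is first.

incubation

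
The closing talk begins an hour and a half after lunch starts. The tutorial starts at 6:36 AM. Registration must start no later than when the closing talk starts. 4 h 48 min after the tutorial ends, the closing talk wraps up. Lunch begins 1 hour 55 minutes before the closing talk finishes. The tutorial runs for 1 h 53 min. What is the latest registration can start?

12:52 PM

The tutorial ends at 6:36 AM + 113 min = 8:29 AM.
The closing talk ends at 8:29 AM + 288 min = 1:17 PM.
Lunch starts at 1:17 PM − 115 min = 11:22 AM.
The closing talk starts at 11:22 AM + 90 min = 12:52 PM.
Registration is bounded by the closing talk, so the latest it can start is 12:52 PM.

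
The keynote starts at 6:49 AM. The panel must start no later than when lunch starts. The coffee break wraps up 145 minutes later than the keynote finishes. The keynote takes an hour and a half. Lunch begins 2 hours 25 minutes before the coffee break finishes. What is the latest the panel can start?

8:19 AM

The keynote ends at 6:49 AM + 90 min = 8:19 AM.
The coffee break ends at 8:19 AM + 145 min = 10:44 AM.
Lunch starts at 10:44 AM − 145 min = 8:19 AM.
The panel is bounded by lunch, so the latest it can start is 8:19 AM.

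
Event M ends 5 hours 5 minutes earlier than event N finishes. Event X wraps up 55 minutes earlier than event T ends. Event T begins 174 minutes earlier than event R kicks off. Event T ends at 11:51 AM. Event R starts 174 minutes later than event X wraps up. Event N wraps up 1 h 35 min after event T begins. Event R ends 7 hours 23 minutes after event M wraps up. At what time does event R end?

2:49 PM

Event X ends at 11:51 AM − 55 min = 10:56 AM.
Event R starts at 10:56 AM + 174 min = 1:50 PM.
Event T starts at 1:50 PM − 174 min = 10:56 AM.
Event N ends at 10:56 AM + 95 min = 12:31 PM.
Event M ends at 12:31 PM − 305 min = 7:26 AM.
Event R ends at 7:26 AM + 443 min = 2:49 PM.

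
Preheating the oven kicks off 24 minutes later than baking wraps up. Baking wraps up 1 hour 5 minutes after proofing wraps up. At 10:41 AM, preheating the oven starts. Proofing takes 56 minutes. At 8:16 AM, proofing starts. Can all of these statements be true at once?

Proofing ends at 8:16 AM + 56 min = 9:12 AM.
Baking ends at 9:12 AM + 65 min = 10:17 AM.
Preheating the oven starts at 10:17 AM + 24 min = 10:41 AM.
That matches the stated 10:41 AM, so the schedule is consistent.

Yes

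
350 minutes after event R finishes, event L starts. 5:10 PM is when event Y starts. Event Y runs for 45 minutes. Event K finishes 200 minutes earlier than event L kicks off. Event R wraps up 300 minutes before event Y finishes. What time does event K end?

3:25 PM

Event Y ends at 5:10 PM + 45 min = 5:55 PM.
Event R ends at 5:55 PM − 300 min = 12:55 PM.
Event L starts at 12:55 PM + 350 min = 6:45 PM.
Event K ends at 6:45 PM − 200 min = 3:25 PM.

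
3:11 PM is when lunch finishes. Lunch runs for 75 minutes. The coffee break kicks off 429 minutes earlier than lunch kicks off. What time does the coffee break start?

Lunch starts at 3:11 PM − 75 min = 1:56 PM.
The coffee break starts at 1:56 PM − 429 min = 6:47 AM.

6:47 AM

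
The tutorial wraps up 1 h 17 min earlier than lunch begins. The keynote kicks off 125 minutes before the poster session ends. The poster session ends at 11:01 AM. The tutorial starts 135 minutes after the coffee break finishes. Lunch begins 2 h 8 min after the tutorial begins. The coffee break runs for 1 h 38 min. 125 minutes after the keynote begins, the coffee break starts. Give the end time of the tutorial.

The keynote starts at 11:01 AM − 125 min = 8:56 AM.
The coffee break starts at 8:56 AM + 125 min = 11:01 AM.
The coffee break ends at 11:01 AM + 98 min = 12:39 PM.
The tutorial starts at 12:39 PM + 135 min = 2:54 PM.
Lunch starts at 2:54 PM + 128 min = 5:02 PM.
The tutorial ends at 5:02 PM − 77 min = 3:45 PM.

3:45 PM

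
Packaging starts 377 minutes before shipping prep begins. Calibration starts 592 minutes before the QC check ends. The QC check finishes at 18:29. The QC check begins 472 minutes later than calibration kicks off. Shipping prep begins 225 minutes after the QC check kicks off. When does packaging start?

13:57

Calibration starts at 18:29 − 592 min = 08:37.
The QC check starts at 08:37 + 472 min = 16:29.
Shipping prep starts at 16:29 + 225 min = 20:14.
Packaging starts at 20:14 − 377 min = 13:57.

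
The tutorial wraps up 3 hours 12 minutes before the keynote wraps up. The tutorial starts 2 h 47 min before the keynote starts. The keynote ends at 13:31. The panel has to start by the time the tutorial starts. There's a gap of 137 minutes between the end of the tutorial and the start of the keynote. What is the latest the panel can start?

The tutorial ends at 13:31 − 192 min = 10:19.
The keynote starts at 10:19 + 137 min = 12:36.
The tutorial starts at 12:36 − 167 min = 09:49.
The panel is bounded by the tutorial, so the latest it can start is 09:49.

09:49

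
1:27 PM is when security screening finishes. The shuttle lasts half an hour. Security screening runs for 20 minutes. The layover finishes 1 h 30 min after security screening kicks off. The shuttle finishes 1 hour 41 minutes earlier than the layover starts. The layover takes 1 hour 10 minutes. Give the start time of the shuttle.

Security screening starts at 1:27 PM − 20 min = 1:07 PM.
The layover ends at 1:07 PM + 90 min = 2:37 PM.
The layover starts at 2:37 PM − 70 min = 1:27 PM.
The shuttle ends at 1:27 PM − 101 min = 11:46 AM.
The shuttle starts at 11:46 AM − 30 min = 11:16 AM.

11:16 AM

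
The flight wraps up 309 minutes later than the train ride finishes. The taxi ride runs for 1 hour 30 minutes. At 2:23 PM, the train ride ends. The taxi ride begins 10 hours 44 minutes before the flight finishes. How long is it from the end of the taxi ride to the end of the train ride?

The flight ends at 2:23 PM + 309 min = 7:32 PM.
The taxi ride starts at 7:32 PM − 644 min = 8:48 AM.
The taxi ride ends at 8:48 AM + 90 min = 10:18 AM.
From 10:18 AM to 2:23 PM is 245 minutes.

245 minutes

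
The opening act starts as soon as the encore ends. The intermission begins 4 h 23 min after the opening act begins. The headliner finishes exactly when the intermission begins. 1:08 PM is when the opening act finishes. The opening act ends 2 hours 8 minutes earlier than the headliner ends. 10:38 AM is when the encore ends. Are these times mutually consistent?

No

The opening act starts at 10:38 AM.
The intermission starts at 10:38 AM + 263 min = 3:01 PM.
So the headliner ends at 3:01 PM.
The opening act ends at 3:01 PM − 128 min = 12:53 PM.
But the opening act is also said to end at 1:08 PM — a 15-minute conflict.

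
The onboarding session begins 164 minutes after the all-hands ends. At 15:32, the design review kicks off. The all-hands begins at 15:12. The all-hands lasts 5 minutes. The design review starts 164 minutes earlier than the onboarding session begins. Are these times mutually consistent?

No

The all-hands ends at 15:12 + 5 min = 15:17.
The onboarding session starts at 15:17 + 164 min = 18:01.
The design review starts at 18:01 − 164 min = 15:17.
But the design review is also said to start at 15:32 — a 15-minute conflict.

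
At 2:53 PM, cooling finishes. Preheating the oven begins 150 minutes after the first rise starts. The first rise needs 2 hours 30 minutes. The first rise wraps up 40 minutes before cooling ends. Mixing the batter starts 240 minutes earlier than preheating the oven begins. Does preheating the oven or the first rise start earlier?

the first rise

The first rise ends at 2:53 PM − 40 min = 2:13 PM.
The first rise starts at 2:13 PM − 150 min = 11:43 AM.
Preheating the oven starts at 11:43 AM + 150 min = 2:13 PM.
Preheating the oven starts at 2:13 PM and the first rise starts at 11:43 AM, so the first rise is first.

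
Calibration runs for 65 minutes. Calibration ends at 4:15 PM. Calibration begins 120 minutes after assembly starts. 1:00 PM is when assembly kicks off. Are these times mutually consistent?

No

Calibration starts at 1:00 PM + 120 min = 3:00 PM.
Calibration ends at 3:00 PM + 65 min = 4:05 PM.
But calibration is also said to end at 4:15 PM — a 10-minute conflict.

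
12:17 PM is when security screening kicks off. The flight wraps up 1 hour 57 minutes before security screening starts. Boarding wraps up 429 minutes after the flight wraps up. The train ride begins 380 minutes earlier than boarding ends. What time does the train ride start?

11:09 AM

The flight ends at 12:17 PM − 117 min = 10:20 AM.
Boarding ends at 10:20 AM + 429 min = 5:29 PM.
The train ride starts at 5:29 PM − 380 min = 11:09 AM.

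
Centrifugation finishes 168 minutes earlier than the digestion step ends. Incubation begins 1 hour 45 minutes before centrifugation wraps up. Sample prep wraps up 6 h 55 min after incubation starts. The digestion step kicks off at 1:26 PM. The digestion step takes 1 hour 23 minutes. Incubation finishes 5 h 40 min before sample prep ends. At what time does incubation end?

11:31 AM

The digestion step ends at 1:26 PM + 83 min = 2:49 PM.
Centrifugation ends at 2:49 PM − 168 min = 12:01 PM.
Incubation starts at 12:01 PM − 105 min = 10:16 AM.
Sample prep ends at 10:16 AM + 415 min = 5:11 PM.
Incubation ends at 5:11 PM − 340 min = 11:31 AM.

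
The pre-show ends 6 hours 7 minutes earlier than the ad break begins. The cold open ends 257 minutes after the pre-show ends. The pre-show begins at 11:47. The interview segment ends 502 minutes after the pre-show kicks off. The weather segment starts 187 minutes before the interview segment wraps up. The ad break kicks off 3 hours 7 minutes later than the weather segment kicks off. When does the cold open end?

18:19

The interview segment ends at 11:47 + 502 min = 20:09.
The weather segment starts at 20:09 − 187 min = 17:02.
The ad break starts at 17:02 + 187 min = 20:09.
The pre-show ends at 20:09 − 367 min = 14:02.
The cold open ends at 14:02 + 257 min = 18:19.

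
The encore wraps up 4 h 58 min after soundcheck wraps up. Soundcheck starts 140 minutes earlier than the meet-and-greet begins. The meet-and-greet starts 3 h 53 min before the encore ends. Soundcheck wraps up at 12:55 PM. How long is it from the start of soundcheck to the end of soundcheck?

1 h 15 min

The encore ends at 12:55 PM + 298 min = 5:53 PM.
The meet-and-greet starts at 5:53 PM − 233 min = 2:00 PM.
Soundcheck starts at 2:00 PM − 140 min = 11:40 AM.
From 11:40 AM to 12:55 PM is 1 h 15 min.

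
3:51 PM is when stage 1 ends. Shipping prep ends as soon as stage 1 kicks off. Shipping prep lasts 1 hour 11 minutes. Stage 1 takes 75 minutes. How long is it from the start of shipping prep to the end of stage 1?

146 minutes

Stage 1 starts at 3:51 PM − 75 min = 2:36 PM.
So shipping prep ends at 2:36 PM.
Shipping prep starts at 2:36 PM − 71 min = 1:25 PM.
From 1:25 PM to 3:51 PM is 146 minutes.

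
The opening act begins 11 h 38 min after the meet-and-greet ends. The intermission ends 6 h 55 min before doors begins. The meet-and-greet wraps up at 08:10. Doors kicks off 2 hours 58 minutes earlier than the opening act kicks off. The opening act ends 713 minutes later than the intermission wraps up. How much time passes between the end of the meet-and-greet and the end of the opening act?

The opening act starts at 08:10 + 698 min = 19:48.
Doors starts at 19:48 − 178 min = 16:50.
The intermission ends at 16:50 − 415 min = 09:55.
The opening act ends at 09:55 + 713 min = 21:48.
From 08:10 to 21:48 is 13 hours 38 minutes.

13 hours 38 minutes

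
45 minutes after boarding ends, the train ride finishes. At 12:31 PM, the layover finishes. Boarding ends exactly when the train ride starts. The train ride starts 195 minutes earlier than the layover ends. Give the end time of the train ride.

10:01 AM

The train ride starts at 12:31 PM − 195 min = 9:16 AM.
So boarding ends at 9:16 AM.
The train ride ends at 9:16 AM + 45 min = 10:01 AM.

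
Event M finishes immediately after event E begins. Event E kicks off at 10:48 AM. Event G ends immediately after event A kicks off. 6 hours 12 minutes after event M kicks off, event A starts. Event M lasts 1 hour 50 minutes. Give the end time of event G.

Event M ends at 10:48 AM.
Event M starts at 10:48 AM − 110 min = 8:58 AM.
Event A starts at 8:58 AM + 372 min = 3:10 PM.
So event G ends at 3:10 PM.

3:10 PM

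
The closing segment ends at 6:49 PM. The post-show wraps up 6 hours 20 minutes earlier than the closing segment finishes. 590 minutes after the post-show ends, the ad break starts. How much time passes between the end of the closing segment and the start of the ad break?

3 h 30 min

The post-show ends at 6:49 PM − 380 min = 12:29 PM.
The ad break starts at 12:29 PM + 590 min = 10:19 PM.
From 6:49 PM to 10:19 PM is 3 h 30 min.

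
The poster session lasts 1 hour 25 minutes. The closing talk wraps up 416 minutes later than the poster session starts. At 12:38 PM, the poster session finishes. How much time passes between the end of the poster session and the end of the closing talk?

5 h 31 min

The poster session starts at 12:38 PM − 85 min = 11:13 AM.
The closing talk ends at 11:13 AM + 416 min = 6:09 PM.
From 12:38 PM to 6:09 PM is 5 h 31 min.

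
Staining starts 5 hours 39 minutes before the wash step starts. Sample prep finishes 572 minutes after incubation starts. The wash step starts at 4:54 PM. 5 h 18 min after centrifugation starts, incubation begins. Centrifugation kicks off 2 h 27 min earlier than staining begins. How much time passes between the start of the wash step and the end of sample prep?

6 h 44 min

Staining starts at 4:54 PM − 339 min = 11:15 AM.
Centrifugation starts at 11:15 AM − 147 min = 8:48 AM.
Incubation starts at 8:48 AM + 318 min = 2:06 PM.
Sample prep ends at 2:06 PM + 572 min = 11:38 PM.
From 4:54 PM to 11:38 PM is 6 h 44 min.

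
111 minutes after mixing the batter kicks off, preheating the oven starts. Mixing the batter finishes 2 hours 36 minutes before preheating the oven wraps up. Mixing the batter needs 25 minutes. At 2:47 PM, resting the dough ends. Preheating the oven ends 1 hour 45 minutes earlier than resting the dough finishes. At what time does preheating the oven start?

11:52 AM

Preheating the oven ends at 2:47 PM − 105 min = 1:02 PM.
Mixing the batter ends at 1:02 PM − 156 min = 10:26 AM.
Mixing the batter starts at 10:26 AM − 25 min = 10:01 AM.
Preheating the oven starts at 10:01 AM + 111 min = 11:52 AM.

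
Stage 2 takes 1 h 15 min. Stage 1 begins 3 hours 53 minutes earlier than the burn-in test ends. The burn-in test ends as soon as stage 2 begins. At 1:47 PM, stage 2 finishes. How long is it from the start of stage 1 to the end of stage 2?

Stage 2 starts at 1:47 PM − 75 min = 12:32 PM.
So the burn-in test ends at 12:32 PM.
Stage 1 starts at 12:32 PM − 233 min = 8:39 AM.
From 8:39 AM to 1:47 PM is 5 h 8 min.

5 h 8 min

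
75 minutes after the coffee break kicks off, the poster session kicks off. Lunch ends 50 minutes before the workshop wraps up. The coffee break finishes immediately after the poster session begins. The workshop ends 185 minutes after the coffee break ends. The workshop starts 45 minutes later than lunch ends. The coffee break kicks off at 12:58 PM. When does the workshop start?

5:13 PM

The poster session starts at 12:58 PM + 75 min = 2:13 PM.
So the coffee break ends at 2:13 PM.
The workshop ends at 2:13 PM + 185 min = 5:18 PM.
Lunch ends at 5:18 PM − 50 min = 4:28 PM.
The workshop starts at 4:28 PM + 45 min = 5:13 PM.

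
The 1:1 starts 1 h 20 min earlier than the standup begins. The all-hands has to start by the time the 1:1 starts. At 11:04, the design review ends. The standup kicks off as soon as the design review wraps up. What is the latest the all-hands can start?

09:44

The standup starts at 11:04.
The 1:1 starts at 11:04 − 80 min = 09:44.
The all-hands is bounded by the 1:1, so the latest it can start is 09:44.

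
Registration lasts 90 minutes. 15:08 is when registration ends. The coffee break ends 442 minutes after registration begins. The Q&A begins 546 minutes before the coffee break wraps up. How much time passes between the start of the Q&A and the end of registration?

3 hours 14 minutes

Registration starts at 15:08 − 90 min = 13:38.
The coffee break ends at 13:38 + 442 min = 21:00.
The Q&A starts at 21:00 − 546 min = 11:54.
From 11:54 to 15:08 is 3 hours 14 minutes.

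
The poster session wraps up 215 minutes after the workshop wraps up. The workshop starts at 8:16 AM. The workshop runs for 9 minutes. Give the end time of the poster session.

12:00 PM

The workshop ends at 8:16 AM + 9 min = 8:25 AM.
The poster session ends at 8:25 AM + 215 min = 12:00 PM.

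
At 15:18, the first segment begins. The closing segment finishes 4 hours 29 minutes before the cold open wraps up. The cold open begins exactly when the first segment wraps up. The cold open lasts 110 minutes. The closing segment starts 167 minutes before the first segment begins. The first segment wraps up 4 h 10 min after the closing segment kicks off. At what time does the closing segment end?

14:02

The closing segment starts at 15:18 − 167 min = 12:31.
The first segment ends at 12:31 + 250 min = 16:41.
So the cold open starts at 16:41.
The cold open ends at 16:41 + 110 min = 18:31.
The closing segment ends at 18:31 − 269 min = 14:02.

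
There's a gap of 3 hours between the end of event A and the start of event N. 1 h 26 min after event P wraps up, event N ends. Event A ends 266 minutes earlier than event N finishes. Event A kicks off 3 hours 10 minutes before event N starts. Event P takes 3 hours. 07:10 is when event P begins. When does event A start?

07:00

Event P ends at 07:10 + 180 min = 10:10.
Event N ends at 10:10 + 86 min = 11:36.
Event A ends at 11:36 − 266 min = 07:10.
Event N starts at 07:10 + 180 min = 10:10.
Event A starts at 10:10 − 190 min = 07:00.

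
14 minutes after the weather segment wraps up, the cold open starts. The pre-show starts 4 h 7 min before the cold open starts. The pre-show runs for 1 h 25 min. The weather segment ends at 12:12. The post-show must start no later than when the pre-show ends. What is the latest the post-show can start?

The cold open starts at 12:12 + 14 min = 12:26.
The pre-show starts at 12:26 − 247 min = 08:19.
The pre-show ends at 08:19 + 85 min = 09:44.
The post-show is bounded by the pre-show, so the latest it can start is 09:44.

09:44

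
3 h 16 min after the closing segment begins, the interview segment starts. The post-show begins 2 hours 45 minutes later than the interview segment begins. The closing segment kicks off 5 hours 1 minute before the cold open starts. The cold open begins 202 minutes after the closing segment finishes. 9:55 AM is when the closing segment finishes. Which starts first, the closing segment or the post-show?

the closing segment

The cold open starts at 9:55 AM + 202 min = 1:17 PM.
The closing segment starts at 1:17 PM − 301 min = 8:16 AM.
The interview segment starts at 8:16 AM + 196 min = 11:32 AM.
The post-show starts at 11:32 AM + 165 min = 2:17 PM.
The closing segment starts at 8:16 AM and the post-show starts at 2:17 PM, so the closing segment is first.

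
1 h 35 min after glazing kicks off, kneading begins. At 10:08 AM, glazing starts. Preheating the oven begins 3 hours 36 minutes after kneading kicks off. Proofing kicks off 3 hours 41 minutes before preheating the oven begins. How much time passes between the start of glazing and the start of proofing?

an hour and a half

Kneading starts at 10:08 AM + 95 min = 11:43 AM.
Preheating the oven starts at 11:43 AM + 216 min = 3:19 PM.
Proofing starts at 3:19 PM − 221 min = 11:38 AM.
From 10:08 AM to 11:38 AM is an hour and a half.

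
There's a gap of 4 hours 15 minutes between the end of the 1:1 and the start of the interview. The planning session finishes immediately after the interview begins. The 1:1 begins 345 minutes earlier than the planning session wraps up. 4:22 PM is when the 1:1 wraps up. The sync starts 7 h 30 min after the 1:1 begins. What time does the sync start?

10:22 PM

The interview starts at 4:22 PM + 255 min = 8:37 PM.
So the planning session ends at 8:37 PM.
The 1:1 starts at 8:37 PM − 345 min = 2:52 PM.
The sync starts at 2:52 PM + 450 min = 10:22 PM.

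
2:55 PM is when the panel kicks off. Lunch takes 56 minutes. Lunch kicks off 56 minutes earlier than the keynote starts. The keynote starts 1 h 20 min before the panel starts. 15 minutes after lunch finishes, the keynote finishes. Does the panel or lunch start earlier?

lunch

The keynote starts at 2:55 PM − 80 min = 1:35 PM.
Lunch starts at 1:35 PM − 56 min = 12:39 PM.
The panel starts at 2:55 PM and lunch starts at 12:39 PM, so lunch is first.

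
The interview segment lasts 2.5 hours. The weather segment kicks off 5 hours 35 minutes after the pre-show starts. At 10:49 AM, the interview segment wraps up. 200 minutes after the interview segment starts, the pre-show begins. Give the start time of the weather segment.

The interview segment starts at 10:49 AM − 150 min = 8:19 AM.
The pre-show starts at 8:19 AM + 200 min = 11:39 AM.
The weather segment starts at 11:39 AM + 335 min = 5:14 PM.

5:14 PM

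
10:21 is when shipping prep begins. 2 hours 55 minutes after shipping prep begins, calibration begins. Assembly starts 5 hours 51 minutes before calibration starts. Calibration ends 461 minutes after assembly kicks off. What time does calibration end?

15:06

Calibration starts at 10:21 + 175 min = 13:16.
Assembly starts at 13:16 − 351 min = 07:25.
Calibration ends at 07:25 + 461 min = 15:06.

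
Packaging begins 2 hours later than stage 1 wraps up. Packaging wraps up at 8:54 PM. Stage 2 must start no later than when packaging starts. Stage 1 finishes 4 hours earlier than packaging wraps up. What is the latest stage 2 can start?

Stage 1 ends at 8:54 PM − 240 min = 4:54 PM.
Packaging starts at 4:54 PM + 120 min = 6:54 PM.
Stage 2 is bounded by packaging, so the latest it can start is 6:54 PM.

6:54 PM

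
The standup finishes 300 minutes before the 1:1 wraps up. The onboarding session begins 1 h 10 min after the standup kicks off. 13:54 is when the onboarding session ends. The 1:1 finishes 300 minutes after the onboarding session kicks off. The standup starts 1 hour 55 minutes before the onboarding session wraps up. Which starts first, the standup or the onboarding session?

The standup starts at 13:54 − 115 min = 11:59.
The onboarding session starts at 11:59 + 70 min = 13:09.
The standup starts at 11:59 and the onboarding session starts at 13:09, so the standup is first.

the standup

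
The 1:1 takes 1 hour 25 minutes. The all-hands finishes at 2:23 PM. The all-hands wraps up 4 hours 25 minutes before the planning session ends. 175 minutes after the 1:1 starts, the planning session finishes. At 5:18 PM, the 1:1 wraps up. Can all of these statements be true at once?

Yes

The 1:1 starts at 5:18 PM − 85 min = 3:53 PM.
The planning session ends at 3:53 PM + 175 min = 6:48 PM.
The all-hands ends at 6:48 PM − 265 min = 2:23 PM.
That matches the stated 2:23 PM, so the schedule is consistent.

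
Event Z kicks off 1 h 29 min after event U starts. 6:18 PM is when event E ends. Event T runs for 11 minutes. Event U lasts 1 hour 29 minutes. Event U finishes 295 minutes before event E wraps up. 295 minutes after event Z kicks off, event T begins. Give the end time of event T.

Event U ends at 6:18 PM − 295 min = 1:23 PM.
Event U starts at 1:23 PM − 89 min = 11:54 AM.
Event Z starts at 11:54 AM + 89 min = 1:23 PM.
Event T starts at 1:23 PM + 295 min = 6:18 PM.
Event T ends at 6:18 PM + 11 min = 6:29 PM.

6:29 PM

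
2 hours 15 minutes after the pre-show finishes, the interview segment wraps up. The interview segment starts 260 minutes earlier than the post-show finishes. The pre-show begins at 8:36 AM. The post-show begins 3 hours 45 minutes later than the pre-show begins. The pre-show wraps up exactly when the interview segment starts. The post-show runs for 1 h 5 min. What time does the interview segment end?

11:21 AM

The post-show starts at 8:36 AM + 225 min = 12:21 PM.
The post-show ends at 12:21 PM + 65 min = 1:26 PM.
The interview segment starts at 1:26 PM − 260 min = 9:06 AM.
So the pre-show ends at 9:06 AM.
The interview segment ends at 9:06 AM + 135 min = 11:21 AM.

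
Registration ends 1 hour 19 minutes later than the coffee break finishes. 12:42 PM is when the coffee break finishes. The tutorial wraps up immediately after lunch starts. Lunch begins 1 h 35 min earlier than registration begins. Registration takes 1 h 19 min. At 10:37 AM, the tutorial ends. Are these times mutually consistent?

Registration ends at 12:42 PM + 79 min = 2:01 PM.
Registration starts at 2:01 PM − 79 min = 12:42 PM.
Lunch starts at 12:42 PM − 95 min = 11:07 AM.
So the tutorial ends at 11:07 AM.
But the tutorial is also said to end at 10:37 AM — a 30-minute conflict.

No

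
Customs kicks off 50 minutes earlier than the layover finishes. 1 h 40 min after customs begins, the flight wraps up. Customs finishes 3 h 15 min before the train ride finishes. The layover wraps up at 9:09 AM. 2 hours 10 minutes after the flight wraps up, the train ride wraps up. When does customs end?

8:54 AM

Customs starts at 9:09 AM − 50 min = 8:19 AM.
The flight ends at 8:19 AM + 100 min = 9:59 AM.
The train ride ends at 9:59 AM + 130 min = 12:09 PM.
Customs ends at 12:09 PM − 195 min = 8:54 AM.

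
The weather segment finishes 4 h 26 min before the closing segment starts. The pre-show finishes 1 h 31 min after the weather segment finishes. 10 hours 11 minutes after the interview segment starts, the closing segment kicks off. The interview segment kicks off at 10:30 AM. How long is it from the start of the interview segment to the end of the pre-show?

7 h 16 min

The closing segment starts at 10:30 AM + 611 min = 8:41 PM.
The weather segment ends at 8:41 PM − 266 min = 4:15 PM.
The pre-show ends at 4:15 PM + 91 min = 5:46 PM.
From 10:30 AM to 5:46 PM is 7 h 16 min.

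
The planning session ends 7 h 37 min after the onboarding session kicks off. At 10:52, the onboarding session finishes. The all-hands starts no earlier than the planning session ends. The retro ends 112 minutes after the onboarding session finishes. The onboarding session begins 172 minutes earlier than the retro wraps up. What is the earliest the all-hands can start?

The retro ends at 10:52 + 112 min = 12:44.
The onboarding session starts at 12:44 − 172 min = 09:52.
The planning session ends at 09:52 + 457 min = 17:29.
The all-hands is bounded by the planning session, so the earliest it can start is 17:29.

17:29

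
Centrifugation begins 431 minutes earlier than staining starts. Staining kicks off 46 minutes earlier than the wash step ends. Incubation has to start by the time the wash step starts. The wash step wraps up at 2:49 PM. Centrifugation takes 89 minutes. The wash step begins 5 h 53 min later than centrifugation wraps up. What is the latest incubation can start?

Staining starts at 2:49 PM − 46 min = 2:03 PM.
Centrifugation starts at 2:03 PM − 431 min = 6:52 AM.
Centrifugation ends at 6:52 AM + 89 min = 8:21 AM.
The wash step starts at 8:21 AM + 353 min = 2:14 PM.
Incubation is bounded by the wash step, so the latest it can start is 2:14 PM.

2:14 PM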